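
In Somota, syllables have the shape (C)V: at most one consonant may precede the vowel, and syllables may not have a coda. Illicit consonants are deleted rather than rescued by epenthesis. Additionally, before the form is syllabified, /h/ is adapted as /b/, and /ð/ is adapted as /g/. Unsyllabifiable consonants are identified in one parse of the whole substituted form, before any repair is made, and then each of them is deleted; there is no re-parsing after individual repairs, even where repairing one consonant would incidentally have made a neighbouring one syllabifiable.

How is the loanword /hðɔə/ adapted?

Substitution: /h/ → /b/, /ð/ → /g/, giving /bgɔə/.
Under (C)V, the unsyllabifiable consonants are /b/ (no codas are permitted; onsets are limited to one consonant).
Deleting the stranded consonants removes /b/.

gɔə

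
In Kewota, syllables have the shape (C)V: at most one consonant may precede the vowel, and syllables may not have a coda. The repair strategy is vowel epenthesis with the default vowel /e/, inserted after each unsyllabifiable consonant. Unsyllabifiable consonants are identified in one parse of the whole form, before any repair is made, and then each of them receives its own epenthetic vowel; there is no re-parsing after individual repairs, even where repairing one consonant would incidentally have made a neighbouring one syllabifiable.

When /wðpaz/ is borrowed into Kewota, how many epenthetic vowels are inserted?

The unsyllabifiable consonants are /w/, /ð/, /z/; each receives one epenthetic vowel.

3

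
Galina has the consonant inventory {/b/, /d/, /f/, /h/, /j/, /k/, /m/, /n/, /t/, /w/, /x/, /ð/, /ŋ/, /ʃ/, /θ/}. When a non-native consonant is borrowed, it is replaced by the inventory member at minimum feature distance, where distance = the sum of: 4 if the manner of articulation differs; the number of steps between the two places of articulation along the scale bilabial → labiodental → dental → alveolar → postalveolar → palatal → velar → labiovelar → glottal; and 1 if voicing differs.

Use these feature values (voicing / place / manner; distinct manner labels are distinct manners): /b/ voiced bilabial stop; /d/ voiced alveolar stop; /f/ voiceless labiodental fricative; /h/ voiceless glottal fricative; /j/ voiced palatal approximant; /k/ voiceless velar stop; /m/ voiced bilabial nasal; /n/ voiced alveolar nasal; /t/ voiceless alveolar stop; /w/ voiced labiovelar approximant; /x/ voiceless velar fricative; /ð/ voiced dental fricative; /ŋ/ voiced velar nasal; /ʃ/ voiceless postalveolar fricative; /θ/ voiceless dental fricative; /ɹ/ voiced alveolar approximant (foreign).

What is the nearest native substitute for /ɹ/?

/j/ is closest: same manner (approximant), place distance 2 (alveolar→palatal), same voicing; total 2. Next closest is /d/ at distance 4.

j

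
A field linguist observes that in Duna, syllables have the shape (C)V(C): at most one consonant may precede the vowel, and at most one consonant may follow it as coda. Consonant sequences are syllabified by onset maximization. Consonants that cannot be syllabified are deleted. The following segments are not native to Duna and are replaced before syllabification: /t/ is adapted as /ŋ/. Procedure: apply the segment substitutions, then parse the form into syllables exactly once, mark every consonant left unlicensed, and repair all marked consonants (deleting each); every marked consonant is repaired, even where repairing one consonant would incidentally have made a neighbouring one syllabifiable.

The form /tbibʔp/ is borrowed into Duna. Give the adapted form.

bib

Substitution: /t/ → /ŋ/, giving /ŋbibʔp/.
Syllabifying with onset maximization leaves /ŋ/, /ʔ/, /p/ stranded (at most one coda consonant is licensed; onsets are limited to one consonant).
Deleting the stranded consonants removes /ŋ/, /ʔ/, /p/.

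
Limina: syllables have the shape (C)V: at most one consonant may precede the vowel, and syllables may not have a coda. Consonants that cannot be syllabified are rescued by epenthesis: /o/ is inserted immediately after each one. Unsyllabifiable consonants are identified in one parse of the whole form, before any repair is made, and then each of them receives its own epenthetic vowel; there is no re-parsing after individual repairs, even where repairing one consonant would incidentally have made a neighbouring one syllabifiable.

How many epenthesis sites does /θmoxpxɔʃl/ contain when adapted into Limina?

5

The unsyllabifiable consonants are /θ/, /x/, /p/, /ʃ/, /l/; each receives one epenthetic vowel.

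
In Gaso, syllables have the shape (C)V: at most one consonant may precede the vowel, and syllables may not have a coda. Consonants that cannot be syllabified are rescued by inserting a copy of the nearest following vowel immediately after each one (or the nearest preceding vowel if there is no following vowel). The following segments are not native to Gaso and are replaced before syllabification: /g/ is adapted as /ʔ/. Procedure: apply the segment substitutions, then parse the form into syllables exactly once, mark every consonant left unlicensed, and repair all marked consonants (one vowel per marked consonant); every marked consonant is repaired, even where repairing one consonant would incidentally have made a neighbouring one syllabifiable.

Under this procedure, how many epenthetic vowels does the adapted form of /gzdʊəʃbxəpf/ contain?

6

After substitution the input is /ʔzdʊəʃbxəpf/.
The unsyllabifiable consonants are /ʔ/, /z/, /ʃ/, /b/, /p/, /f/; each receives one epenthetic vowel.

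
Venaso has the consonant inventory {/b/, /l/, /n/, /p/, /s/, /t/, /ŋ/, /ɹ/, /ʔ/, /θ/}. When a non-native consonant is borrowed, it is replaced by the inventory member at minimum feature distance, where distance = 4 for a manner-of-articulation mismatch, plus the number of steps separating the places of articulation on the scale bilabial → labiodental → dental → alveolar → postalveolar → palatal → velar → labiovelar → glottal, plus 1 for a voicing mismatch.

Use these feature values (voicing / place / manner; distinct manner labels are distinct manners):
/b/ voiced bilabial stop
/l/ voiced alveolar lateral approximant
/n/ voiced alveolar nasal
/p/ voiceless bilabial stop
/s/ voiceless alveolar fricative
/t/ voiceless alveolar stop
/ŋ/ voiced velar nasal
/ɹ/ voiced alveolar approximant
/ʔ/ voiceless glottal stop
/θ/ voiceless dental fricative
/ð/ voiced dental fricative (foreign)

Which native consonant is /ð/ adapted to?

/θ/ is closest: same manner (fricative), place distance 0 (dental→dental), voicing differs (+1); total 1. Next closest is /s/ at distance 2.

θ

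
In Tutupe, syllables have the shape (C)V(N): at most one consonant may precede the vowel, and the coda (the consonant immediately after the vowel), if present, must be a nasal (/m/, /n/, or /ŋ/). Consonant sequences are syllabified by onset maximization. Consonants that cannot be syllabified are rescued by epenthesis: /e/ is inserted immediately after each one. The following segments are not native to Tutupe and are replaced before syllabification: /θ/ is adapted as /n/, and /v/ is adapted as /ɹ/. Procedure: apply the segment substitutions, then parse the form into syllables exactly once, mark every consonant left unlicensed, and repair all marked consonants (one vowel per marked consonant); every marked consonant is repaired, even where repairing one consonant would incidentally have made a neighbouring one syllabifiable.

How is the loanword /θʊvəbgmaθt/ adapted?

nʊɹəbegemante

Substitution: /θ/ → /n/, /v/ → /ɹ/, giving /nʊɹəbgmant/.
The consonants /b/, /g/, /t/ cannot be parsed into a legal (C)V(N) syllable (only a nasal (/m/, /n/, or /ŋ/) is licensed in coda position; onsets are limited to one consonant).
Inserting the epenthetic vowel yields /b/ → /be/, /g/ → /ge/, /t/ → /te/.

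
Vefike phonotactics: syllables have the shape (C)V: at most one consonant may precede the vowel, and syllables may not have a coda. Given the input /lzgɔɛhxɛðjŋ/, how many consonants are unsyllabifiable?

Under (C)V, the unsyllabifiable consonants are /l/, /z/, /h/, /ð/, /j/, /ŋ/ (no codas are permitted; onsets are limited to one consonant).

6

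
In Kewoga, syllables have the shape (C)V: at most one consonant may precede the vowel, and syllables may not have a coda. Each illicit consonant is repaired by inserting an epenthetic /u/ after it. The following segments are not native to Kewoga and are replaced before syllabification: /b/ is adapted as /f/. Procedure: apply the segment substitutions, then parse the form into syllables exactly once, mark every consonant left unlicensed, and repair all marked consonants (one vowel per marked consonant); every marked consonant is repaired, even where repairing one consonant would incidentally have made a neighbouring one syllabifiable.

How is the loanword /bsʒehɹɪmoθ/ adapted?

fusuʒehuɹɪmoθu

Substitution: /b/ → /f/, giving /fsʒehɹɪmoθ/.
Under (C)V, the unsyllabifiable consonants are /f/, /s/, /h/, /θ/ (no codas are permitted; onsets are limited to one consonant).
Each unlicensed consonant becomes the onset of a new syllable: /f/ → /fu/, /s/ → /su/, /h/ → /hu/, /θ/ → /θu/.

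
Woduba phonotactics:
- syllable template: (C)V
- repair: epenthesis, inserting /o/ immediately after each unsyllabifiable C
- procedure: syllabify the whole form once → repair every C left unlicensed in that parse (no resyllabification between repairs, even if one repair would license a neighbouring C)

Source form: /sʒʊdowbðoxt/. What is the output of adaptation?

soʒʊdowoboðoxoto

Syllabifying with onset maximization leaves /s/, /w/, /b/, /x/, /t/ stranded (no codas are permitted; onsets are limited to one consonant).
Epenthesis after each stranded consonant: /s/ → /so/, /w/ → /wo/, /b/ → /bo/, /x/ → /xo/, /t/ → /to/.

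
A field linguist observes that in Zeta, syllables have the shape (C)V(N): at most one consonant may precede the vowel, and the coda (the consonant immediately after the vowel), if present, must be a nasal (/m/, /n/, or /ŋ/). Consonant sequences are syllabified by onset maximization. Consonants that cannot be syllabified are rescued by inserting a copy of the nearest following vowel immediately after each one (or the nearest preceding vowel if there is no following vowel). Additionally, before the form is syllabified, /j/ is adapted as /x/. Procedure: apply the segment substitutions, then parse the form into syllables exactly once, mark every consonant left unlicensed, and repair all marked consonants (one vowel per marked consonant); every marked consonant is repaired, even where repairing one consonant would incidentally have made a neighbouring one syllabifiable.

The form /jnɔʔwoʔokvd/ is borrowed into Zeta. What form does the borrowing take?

Substitution: /j/ → /x/, giving /xnɔʔwoʔokvd/.
Syllabifying with onset maximization leaves /x/, /ʔ/, /k/, /v/, /d/ stranded (only a nasal (/m/, /n/, or /ŋ/) is licensed in coda position; onsets are limited to one consonant).
Epenthesis after each stranded consonant: /x/ → /xɔ/, /ʔ/ → /ʔo/, /k/ → /ko/, /v/ → /vo/, /d/ → /do/.

xɔnɔʔowoʔokovodo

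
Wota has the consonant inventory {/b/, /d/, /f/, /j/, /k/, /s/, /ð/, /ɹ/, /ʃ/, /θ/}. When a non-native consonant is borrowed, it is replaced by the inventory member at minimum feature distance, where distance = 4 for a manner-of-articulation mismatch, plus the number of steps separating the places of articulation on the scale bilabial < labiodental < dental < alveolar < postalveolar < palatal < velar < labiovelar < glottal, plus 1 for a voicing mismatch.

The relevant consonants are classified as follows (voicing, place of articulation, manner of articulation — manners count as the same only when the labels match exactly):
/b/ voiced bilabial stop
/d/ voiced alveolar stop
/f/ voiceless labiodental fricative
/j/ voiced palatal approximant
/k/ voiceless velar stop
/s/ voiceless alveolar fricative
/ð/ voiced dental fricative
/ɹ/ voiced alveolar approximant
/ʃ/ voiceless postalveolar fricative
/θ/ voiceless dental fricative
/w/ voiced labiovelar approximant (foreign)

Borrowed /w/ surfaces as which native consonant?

/j/ is closest: same manner (approximant), place distance 2 (labiovelar→palatal), same voicing; total 2. Next closest is /ɹ/ at distance 4.

j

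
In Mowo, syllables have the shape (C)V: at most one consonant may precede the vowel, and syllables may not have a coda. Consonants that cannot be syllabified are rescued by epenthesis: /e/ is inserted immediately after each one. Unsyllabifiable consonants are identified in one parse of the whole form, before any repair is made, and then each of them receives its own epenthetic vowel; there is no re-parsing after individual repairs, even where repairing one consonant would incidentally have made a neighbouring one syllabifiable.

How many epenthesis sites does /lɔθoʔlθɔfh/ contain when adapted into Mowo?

4

The unsyllabifiable consonants are /ʔ/, /l/, /f/, /h/; each receives one epenthetic vowel.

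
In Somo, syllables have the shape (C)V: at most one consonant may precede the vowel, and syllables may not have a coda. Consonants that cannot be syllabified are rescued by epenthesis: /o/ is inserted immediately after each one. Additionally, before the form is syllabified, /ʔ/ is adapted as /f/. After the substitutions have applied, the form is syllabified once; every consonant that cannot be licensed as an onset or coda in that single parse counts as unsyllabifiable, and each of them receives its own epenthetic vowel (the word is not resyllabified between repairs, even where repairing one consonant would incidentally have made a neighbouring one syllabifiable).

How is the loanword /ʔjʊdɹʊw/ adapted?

Substitution: /ʔ/ → /f/, giving /fjʊdɹʊw/.
The consonants /f/, /d/, /w/ cannot be parsed into a legal (C)V syllable (no codas are permitted; onsets are limited to one consonant).
Inserting the epenthetic vowel yields /f/ → /fo/, /d/ → /do/, /w/ → /wo/.

fojʊdoɹʊwo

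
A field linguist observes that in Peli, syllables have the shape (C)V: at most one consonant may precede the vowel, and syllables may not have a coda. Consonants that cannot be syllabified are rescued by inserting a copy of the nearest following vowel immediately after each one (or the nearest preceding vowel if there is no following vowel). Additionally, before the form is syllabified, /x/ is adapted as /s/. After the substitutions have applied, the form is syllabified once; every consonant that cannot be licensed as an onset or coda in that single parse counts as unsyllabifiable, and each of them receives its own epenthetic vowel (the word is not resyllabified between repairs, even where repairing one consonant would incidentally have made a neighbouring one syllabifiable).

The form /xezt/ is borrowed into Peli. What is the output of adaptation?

sezete

Substitution: /x/ → /s/, giving /sezt/.
Under (C)V, the unsyllabifiable consonants are /z/, /t/ (no codas are permitted; onsets are limited to one consonant).
Epenthesis after each stranded consonant: /z/ → /ze/, /t/ → /te/.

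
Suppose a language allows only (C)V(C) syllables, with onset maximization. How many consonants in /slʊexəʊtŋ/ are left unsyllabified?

2

Under (C)V(C), the unsyllabifiable consonants are /s/, /ŋ/ (at most one coda consonant is licensed; onsets are limited to one consonant).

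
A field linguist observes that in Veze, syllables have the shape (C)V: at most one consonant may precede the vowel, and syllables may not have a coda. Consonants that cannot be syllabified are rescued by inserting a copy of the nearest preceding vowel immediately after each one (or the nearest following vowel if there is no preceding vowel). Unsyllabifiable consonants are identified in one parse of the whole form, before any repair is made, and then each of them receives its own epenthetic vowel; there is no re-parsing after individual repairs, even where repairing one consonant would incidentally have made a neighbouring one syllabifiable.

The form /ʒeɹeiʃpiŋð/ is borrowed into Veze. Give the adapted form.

ʒeɹeiʃipiŋiði

Syllabifying with onset maximization leaves /ʃ/, /ŋ/, /ð/ stranded (no codas are permitted; onsets are limited to one consonant).
Inserting the epenthetic vowel yields /ʃ/ → /ʃi/, /ŋ/ → /ŋi/, /ð/ → /ði/.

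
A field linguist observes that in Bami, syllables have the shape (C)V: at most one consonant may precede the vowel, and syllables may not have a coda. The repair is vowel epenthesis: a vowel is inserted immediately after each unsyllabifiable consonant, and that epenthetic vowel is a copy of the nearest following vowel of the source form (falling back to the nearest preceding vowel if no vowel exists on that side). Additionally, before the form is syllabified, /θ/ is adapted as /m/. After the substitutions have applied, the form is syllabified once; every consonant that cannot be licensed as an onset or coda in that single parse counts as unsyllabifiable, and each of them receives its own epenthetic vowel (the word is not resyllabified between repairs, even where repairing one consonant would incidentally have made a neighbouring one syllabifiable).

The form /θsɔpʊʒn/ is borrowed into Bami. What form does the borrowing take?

mɔsɔpʊʒʊnʊ

Substitution: /θ/ → /m/, giving /msɔpʊʒn/.
The consonants /m/, /ʒ/, /n/ cannot be parsed into a legal (C)V syllable (no codas are permitted; onsets are limited to one consonant).
Epenthesis after each stranded consonant: /m/ → /mɔ/, /ʒ/ → /ʒʊ/, /n/ → /nʊ/.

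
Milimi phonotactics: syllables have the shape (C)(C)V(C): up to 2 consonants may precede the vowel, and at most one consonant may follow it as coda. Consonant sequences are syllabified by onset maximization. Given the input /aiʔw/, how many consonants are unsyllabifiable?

Syllabifying with onset maximization leaves /w/ stranded (at most one coda consonant is licensed; onsets may contain at most 2 consonants).

1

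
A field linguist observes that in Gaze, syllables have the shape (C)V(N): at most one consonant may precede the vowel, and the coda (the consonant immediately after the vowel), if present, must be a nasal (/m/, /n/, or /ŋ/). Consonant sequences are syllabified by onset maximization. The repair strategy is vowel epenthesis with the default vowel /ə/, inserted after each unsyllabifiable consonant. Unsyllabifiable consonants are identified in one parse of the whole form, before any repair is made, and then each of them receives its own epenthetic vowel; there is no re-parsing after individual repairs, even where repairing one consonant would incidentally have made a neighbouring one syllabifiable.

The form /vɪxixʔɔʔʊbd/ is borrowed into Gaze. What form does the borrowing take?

vɪxixəʔɔʔʊbədə

Under (C)V(N), the unsyllabifiable consonants are /x/, /b/, /d/ (only a nasal (/m/, /n/, or /ŋ/) is licensed in coda position; onsets are limited to one consonant).
Each unlicensed consonant becomes the onset of a new syllable: /x/ → /xə/, /b/ → /bə/, /d/ → /də/.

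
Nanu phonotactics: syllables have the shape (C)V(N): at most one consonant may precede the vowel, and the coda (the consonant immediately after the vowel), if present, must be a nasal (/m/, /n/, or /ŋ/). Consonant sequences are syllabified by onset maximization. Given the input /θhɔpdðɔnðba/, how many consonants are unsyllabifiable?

Under (C)V(N), the unsyllabifiable consonants are /θ/, /p/, /d/, /ð/ (only a nasal (/m/, /n/, or /ŋ/) is licensed in coda position; onsets are limited to one consonant).

4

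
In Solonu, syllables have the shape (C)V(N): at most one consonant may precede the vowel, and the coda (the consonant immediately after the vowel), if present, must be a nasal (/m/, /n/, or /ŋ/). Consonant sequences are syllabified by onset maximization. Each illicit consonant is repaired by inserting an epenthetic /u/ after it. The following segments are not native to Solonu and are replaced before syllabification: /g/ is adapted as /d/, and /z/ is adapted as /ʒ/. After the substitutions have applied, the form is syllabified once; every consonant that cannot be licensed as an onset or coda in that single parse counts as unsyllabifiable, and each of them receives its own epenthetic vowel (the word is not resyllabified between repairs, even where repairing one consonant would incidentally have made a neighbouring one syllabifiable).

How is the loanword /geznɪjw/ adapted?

deʒunɪjuwu

Substitution: /g/ → /d/, /z/ → /ʒ/, giving /deʒnɪjw/.
The consonants /ʒ/, /j/, /w/ cannot be parsed into a legal (C)V(N) syllable (only a nasal (/m/, /n/, or /ŋ/) is licensed in coda position; onsets are limited to one consonant).
Each unlicensed consonant becomes the onset of a new syllable: /ʒ/ → /ʒu/, /j/ → /ju/, /w/ → /wu/.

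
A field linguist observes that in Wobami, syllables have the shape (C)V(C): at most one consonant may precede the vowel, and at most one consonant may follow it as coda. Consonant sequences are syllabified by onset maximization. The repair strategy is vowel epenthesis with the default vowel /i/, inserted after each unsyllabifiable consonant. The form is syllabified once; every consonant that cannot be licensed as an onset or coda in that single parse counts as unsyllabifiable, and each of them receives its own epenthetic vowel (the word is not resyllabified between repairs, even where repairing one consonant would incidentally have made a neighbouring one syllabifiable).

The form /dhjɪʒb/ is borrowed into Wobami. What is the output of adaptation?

Syllabifying with onset maximization leaves /d/, /h/, /b/ stranded (at most one coda consonant is licensed; onsets are limited to one consonant).
Inserting the epenthetic vowel yields /d/ → /di/, /h/ → /hi/, /b/ → /bi/.

dihijɪʒbi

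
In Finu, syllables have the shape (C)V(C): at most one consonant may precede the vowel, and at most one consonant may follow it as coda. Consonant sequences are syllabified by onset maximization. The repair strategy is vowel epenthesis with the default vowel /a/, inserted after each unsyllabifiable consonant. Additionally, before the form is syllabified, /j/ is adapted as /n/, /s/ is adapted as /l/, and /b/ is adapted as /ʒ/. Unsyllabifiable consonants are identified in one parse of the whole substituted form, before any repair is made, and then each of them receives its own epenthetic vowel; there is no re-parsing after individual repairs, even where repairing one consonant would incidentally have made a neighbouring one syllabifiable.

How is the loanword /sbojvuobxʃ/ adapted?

Substitution: /s/ → /l/, /b/ → /ʒ/, /j/ → /n/, giving /lʒonvuoʒxʃ/.
The consonants /l/, /x/, /ʃ/ cannot be parsed into a legal (C)V(C) syllable (at most one coda consonant is licensed; onsets are limited to one consonant).
Epenthesis after each stranded consonant: /l/ → /la/, /x/ → /xa/, /ʃ/ → /ʃa/.

laʒonvuoʒxaʃa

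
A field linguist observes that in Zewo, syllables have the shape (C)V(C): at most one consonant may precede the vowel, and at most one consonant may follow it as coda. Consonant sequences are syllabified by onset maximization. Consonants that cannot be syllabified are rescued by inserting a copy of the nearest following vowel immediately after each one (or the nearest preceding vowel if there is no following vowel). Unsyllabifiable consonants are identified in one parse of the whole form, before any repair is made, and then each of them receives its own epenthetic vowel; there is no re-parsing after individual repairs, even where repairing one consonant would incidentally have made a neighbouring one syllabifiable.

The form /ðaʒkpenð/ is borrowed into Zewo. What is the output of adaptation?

ðaʒkepenðe

Syllabifying with onset maximization leaves /k/, /ð/ stranded (at most one coda consonant is licensed; onsets are limited to one consonant).
Each unlicensed consonant becomes the onset of a new syllable: /k/ → /ke/, /ð/ → /ðe/.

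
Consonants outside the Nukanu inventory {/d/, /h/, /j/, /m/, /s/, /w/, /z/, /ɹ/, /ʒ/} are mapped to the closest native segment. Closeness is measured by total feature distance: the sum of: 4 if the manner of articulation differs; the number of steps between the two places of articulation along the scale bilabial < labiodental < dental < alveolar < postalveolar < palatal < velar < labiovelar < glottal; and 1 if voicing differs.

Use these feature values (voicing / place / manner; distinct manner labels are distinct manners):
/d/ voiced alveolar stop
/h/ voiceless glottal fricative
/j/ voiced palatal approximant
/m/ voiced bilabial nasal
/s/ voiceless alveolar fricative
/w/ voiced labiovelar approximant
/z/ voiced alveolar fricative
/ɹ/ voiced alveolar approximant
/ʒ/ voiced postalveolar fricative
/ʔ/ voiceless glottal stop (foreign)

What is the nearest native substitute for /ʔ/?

h

/h/ is closest: manner differs (stop→fricative, +4), place distance 0 (glottal→glottal), same voicing; total 4. Next closest is /d/ at distance 6.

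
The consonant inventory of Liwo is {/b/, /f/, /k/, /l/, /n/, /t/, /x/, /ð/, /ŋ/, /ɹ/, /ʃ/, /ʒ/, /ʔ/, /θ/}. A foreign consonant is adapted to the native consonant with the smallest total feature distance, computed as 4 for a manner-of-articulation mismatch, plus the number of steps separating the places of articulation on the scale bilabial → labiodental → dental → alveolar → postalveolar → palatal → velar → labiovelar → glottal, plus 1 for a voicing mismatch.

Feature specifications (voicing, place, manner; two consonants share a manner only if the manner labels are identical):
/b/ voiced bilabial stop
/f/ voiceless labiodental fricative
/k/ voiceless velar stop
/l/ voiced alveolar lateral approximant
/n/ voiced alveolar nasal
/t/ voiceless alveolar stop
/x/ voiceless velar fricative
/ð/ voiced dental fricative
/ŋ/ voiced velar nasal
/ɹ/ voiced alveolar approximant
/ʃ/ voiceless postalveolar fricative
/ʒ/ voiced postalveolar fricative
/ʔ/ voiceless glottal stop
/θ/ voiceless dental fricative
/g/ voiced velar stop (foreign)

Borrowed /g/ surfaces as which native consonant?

/k/ is closest: same manner (stop), place distance 0 (velar→velar), voicing differs (+1); total 1. Next closest is /ʔ/ at distance 3.

k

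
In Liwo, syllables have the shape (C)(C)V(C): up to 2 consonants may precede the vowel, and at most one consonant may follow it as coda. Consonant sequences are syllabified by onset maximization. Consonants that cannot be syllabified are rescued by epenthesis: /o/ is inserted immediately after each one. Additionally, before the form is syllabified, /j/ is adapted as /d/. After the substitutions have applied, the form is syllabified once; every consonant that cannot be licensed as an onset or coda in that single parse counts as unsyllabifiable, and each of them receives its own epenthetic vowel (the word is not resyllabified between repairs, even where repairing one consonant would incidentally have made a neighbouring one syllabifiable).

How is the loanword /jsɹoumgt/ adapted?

dosɹoumgoto

Substitution: /j/ → /d/, giving /dsɹoumgt/.
Syllabifying with onset maximization leaves /d/, /g/, /t/ stranded (at most one coda consonant is licensed; onsets may contain at most 2 consonants).
Epenthesis after each stranded consonant: /d/ → /do/, /g/ → /go/, /t/ → /to/.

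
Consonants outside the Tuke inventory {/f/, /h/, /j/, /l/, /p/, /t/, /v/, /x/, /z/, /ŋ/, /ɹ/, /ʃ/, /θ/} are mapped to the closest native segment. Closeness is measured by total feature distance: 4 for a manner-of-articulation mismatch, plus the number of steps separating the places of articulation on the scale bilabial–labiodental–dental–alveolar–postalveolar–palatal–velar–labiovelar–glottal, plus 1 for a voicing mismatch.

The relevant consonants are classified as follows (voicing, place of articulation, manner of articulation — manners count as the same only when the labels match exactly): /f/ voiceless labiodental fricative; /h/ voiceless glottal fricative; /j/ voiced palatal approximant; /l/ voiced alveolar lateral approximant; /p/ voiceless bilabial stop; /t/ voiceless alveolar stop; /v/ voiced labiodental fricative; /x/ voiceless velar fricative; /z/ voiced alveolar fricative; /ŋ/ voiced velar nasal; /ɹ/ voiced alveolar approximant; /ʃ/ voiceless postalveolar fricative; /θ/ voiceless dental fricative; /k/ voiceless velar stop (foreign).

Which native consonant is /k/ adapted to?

t

/t/ is closest: same manner (stop), place distance 3 (velar→alveolar), same voicing; total 3. Next closest is /x/ at distance 4.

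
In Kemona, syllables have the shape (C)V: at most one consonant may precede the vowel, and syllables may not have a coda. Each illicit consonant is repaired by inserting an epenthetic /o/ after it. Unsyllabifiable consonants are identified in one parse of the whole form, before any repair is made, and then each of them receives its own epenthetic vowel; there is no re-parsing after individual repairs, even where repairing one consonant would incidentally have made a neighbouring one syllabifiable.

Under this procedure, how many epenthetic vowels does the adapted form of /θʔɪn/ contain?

The unsyllabifiable consonants are /θ/, /n/; each receives one epenthetic vowel.

2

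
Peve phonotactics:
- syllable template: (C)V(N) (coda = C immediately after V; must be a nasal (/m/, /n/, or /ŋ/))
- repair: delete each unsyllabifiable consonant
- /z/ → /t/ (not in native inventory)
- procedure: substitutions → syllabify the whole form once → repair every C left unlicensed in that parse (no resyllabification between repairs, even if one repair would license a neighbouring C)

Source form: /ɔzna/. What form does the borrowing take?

ɔna

Substitution: /z/ → /t/, giving /ɔtna/.
The consonants /t/ cannot be parsed into a legal (C)V(N) syllable (only a nasal (/m/, /n/, or /ŋ/) is licensed in coda position; onsets are limited to one consonant).
Deleting the stranded consonants removes /t/.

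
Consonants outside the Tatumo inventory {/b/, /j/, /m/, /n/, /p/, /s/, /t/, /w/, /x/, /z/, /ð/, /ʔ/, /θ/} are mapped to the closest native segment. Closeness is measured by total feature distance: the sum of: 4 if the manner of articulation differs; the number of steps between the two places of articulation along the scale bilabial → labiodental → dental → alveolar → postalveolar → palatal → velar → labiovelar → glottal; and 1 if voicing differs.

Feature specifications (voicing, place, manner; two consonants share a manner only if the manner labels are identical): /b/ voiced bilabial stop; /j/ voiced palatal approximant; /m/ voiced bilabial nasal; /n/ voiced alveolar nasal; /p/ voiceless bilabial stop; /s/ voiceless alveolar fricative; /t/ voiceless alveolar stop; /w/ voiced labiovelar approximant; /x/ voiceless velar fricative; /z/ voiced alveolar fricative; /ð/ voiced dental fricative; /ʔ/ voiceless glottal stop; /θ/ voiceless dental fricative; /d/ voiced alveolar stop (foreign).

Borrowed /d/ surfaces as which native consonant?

t

/t/ is closest: same manner (stop), place distance 0 (alveolar→alveolar), voicing differs (+1); total 1. Next closest is /b/ at distance 3.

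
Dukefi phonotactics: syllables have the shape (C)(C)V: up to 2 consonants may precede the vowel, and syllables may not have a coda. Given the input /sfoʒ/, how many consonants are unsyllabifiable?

The consonants /ʒ/ cannot be parsed into a legal (C)(C)V syllable (no codas are permitted; onsets may contain at most 2 consonants).

1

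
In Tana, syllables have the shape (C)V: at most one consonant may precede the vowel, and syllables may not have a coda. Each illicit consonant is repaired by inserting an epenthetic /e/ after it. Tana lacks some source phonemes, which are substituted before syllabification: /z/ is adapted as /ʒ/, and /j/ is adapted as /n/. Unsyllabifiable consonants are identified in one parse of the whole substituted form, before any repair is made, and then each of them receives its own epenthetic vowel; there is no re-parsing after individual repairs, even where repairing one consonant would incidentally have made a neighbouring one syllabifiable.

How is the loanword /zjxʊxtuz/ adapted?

ʒenexʊxetuʒe

Substitution: /z/ → /ʒ/, /j/ → /n/, giving /ʒnxʊxtuʒ/.
Under (C)V, the unsyllabifiable consonants are /ʒ/, /n/, /x/, /ʒ/ (no codas are permitted; onsets are limited to one consonant).
Each unlicensed consonant becomes the onset of a new syllable: /ʒ/ → /ʒe/, /n/ → /ne/, /x/ → /xe/, /ʒ/ → /ʒe/.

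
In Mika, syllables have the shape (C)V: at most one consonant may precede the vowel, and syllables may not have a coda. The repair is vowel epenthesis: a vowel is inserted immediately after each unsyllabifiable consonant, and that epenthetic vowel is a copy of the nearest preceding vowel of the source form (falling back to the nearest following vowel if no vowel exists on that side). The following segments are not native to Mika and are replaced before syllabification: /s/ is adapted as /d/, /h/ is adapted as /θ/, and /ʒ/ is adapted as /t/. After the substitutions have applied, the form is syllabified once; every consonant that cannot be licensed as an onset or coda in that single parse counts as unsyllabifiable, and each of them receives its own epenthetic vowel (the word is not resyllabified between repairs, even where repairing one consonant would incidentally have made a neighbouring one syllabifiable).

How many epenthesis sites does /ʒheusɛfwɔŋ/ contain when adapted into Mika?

3

After substitution the input is /tθeudɛfwɔŋ/.
The unsyllabifiable consonants are /t/, /f/, /ŋ/; each receives one epenthetic vowel.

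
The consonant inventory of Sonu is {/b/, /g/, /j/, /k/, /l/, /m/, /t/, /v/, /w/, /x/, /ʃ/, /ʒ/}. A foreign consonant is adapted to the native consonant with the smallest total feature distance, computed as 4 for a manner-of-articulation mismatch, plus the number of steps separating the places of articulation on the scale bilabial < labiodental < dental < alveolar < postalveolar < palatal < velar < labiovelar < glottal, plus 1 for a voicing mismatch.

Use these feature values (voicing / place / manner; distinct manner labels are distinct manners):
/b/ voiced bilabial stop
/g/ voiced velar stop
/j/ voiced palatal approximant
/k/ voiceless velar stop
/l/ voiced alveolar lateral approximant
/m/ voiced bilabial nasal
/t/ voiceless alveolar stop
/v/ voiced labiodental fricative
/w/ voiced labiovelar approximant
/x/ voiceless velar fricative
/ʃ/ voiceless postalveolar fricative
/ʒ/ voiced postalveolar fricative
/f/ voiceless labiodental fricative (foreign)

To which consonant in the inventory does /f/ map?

v

/v/ is closest: same manner (fricative), place distance 0 (labiodental→labiodental), voicing differs (+1); total 1. Next closest is /ʃ/ at distance 3.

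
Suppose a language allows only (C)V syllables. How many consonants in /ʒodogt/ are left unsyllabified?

2

The consonants /g/, /t/ cannot be parsed into a legal (C)V syllable (no codas are permitted; onsets are limited to one consonant).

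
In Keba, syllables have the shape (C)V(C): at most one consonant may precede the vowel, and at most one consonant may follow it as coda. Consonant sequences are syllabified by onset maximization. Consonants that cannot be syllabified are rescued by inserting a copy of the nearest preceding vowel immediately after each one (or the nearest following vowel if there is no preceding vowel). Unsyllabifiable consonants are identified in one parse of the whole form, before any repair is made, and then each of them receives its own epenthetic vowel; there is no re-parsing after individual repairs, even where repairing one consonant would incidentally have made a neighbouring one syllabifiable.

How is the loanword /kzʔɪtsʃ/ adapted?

kɪzɪʔɪtsɪʃɪ

Syllabifying with onset maximization leaves /k/, /z/, /s/, /ʃ/ stranded (at most one coda consonant is licensed; onsets are limited to one consonant).
Each unlicensed consonant becomes the onset of a new syllable: /k/ → /kɪ/, /z/ → /zɪ/, /s/ → /sɪ/, /ʃ/ → /ʃɪ/.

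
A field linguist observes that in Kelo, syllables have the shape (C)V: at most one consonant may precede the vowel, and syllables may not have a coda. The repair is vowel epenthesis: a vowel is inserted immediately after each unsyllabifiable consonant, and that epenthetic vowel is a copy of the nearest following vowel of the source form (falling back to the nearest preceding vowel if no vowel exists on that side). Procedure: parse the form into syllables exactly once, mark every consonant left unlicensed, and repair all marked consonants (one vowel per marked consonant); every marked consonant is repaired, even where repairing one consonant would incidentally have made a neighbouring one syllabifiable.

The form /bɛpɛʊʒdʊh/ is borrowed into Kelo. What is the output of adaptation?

Syllabifying with onset maximization leaves /ʒ/, /h/ stranded (no codas are permitted; onsets are limited to one consonant).
Inserting the epenthetic vowel yields /ʒ/ → /ʒʊ/, /h/ → /hʊ/.

bɛpɛʊʒʊdʊhʊ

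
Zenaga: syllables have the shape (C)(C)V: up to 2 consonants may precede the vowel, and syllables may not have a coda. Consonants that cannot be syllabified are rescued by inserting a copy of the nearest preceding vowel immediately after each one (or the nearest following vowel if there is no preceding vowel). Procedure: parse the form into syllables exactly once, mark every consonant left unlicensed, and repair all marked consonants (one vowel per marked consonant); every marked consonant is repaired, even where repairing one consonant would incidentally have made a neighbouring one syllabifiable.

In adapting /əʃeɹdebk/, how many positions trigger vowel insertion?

2

The unsyllabifiable consonants are /b/, /k/; each receives one epenthetic vowel.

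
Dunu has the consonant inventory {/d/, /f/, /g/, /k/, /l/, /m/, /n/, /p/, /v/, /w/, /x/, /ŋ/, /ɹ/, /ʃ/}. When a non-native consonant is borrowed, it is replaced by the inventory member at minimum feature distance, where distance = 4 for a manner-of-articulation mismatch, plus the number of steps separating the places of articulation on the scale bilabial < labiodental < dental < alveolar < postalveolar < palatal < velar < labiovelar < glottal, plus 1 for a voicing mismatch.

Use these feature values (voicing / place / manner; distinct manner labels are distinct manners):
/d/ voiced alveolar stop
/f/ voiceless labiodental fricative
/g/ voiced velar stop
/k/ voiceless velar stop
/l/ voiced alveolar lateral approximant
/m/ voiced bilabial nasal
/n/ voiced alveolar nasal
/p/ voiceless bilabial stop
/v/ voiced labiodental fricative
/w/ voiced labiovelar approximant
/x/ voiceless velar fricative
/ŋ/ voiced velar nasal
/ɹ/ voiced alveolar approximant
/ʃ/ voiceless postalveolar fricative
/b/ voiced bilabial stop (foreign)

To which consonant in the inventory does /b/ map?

/p/ is closest: same manner (stop), place distance 0 (bilabial→bilabial), voicing differs (+1); total 1. Next closest is /d/ at distance 3.

p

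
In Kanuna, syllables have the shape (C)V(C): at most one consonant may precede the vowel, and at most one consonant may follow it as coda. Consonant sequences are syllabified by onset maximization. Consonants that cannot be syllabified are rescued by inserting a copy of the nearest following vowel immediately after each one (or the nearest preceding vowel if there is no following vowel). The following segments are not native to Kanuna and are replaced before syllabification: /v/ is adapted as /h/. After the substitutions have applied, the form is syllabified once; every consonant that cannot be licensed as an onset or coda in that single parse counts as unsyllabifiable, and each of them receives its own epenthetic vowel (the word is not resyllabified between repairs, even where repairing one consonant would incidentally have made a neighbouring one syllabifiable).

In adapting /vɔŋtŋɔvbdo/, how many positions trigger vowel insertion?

2

After substitution the input is /hɔŋtŋɔhbdo/.
The unsyllabifiable consonants are /t/, /b/; each receives one epenthetic vowel.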